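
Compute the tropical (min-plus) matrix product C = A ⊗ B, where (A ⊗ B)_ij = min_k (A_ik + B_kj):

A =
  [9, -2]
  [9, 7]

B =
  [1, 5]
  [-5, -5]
A ⊗ B =
  [-7, -7]
  [2, 2]

Apply the min-plus product entry-by-entry:
  C[0][0] = min over k of (A[0][0] + B[0][0] = 9 + 1 = 10, A[0][1] + B[1][0] = -2 + -5 = -7) = -7 (attained at k = 1)
  C[0][1] = min over k of (A[0][0] + B[0][1] = 9 + 5 = 14, A[0][1] + B[1][1] = -2 + -5 = -7) = -7 (attained at k = 1)
  C[1][0] = min over k of (A[1][0] + B[0][0] = 9 + 1 = 10, A[1][1] + B[1][0] = 7 + -5 = 2) = 2 (attained at k = 1)
  C[1][1] = min over k of (A[1][0] + B[0][1] = 9 + 5 = 14, A[1][1] + B[1][1] = 7 + -5 = 2) = 2 (attained at k = 1)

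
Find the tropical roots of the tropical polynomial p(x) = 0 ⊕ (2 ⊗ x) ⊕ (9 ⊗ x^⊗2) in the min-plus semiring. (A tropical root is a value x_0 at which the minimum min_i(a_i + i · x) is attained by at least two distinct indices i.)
Roots: {-7, -2}

Each tropical root is a break point of the lower envelope of the lines y = a_i + i · x (there are 3 lines, with slopes 0, 1, ..., 2). Only the lines that attain the minimum somewhere contribute to roots; other lines are dominated. Here the surviving (envelope) indices are i = 2, i = 1, i = 0.
Intersections between consecutive envelope lines give the roots: for adjacent envelope indices i < j the intersection is x = (a_i − a_j) / (j − i). Reading off the sorted break points: {-7, -2}.
Verification: at each break x_0, at least two indices attain the minimum of min_i(a_i + i · x_0).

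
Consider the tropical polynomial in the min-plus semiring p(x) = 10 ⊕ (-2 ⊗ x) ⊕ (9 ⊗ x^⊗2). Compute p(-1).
p(-1) = -3

A tropical monomial a ⊗ x^⊗i evaluates to a + i · x. Evaluating each term at x = -1:
  Term 0 contributes 10 + 0 · -1 = 10
  Term 1 contributes -2 + 1 · -1 = -3
  Term 2 contributes 9 + 2 · -1 = 7
p(-1) = ⊕ of these = min[10, -3, 7] = -3.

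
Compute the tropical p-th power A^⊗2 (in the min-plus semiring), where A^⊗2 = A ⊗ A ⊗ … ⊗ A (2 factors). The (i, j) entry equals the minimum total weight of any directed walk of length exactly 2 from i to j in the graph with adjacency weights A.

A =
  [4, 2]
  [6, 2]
A^⊗2 =
  [8, 4]
  [8, 4]

Each entry (A^⊗2)_ij equals the minimum over all length-2 walks i = v_0 → v_1 → … → v_2 = j of Σ_t A[v_t][v_{t+1}]. For example, for (i, j) = (0, 1) we minimise over 2 possible intermediate vertex sequences; the minimum is 4, attained along the walk 0 → 1 → 1.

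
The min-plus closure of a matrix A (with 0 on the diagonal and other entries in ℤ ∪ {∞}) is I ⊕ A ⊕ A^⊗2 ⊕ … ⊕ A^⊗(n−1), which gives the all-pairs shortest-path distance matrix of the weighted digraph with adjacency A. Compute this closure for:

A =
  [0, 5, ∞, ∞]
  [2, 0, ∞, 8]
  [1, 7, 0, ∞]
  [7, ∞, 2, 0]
Closure =
  [0, 5, 15, 13]
  [2, 0, 10, 8]
  [1, 6, 0, 14]
  [3, 8, 2, 0]

This is the Floyd-Warshall all-pairs shortest-path computation. For each intermediate vertex k = 0, 1, …, 3, update dist[i][j] ← min(dist[i][j], dist[i][k] + dist[k][j]). The final matrix gives, for each (i, j), the minimum total weight of any directed path from i to j (possibly empty when i = j).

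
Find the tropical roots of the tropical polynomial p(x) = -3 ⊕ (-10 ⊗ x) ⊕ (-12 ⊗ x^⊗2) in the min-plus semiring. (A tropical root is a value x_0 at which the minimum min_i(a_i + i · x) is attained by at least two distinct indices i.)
Roots: {2, 7}

Each tropical root is a break point of the lower envelope of the lines y = a_i + i · x (there are 3 lines, with slopes 0, 1, ..., 2). Only the lines that attain the minimum somewhere contribute to roots; other lines are dominated. Here the surviving (envelope) indices are i = 2, i = 1, i = 0.
Intersections between consecutive envelope lines give the roots: for adjacent envelope indices i < j the intersection is x = (a_i − a_j) / (j − i). Reading off the sorted break points: {2, 7}.
Verification: at each break x_0, at least two indices attain the minimum of min_i(a_i + i · x_0).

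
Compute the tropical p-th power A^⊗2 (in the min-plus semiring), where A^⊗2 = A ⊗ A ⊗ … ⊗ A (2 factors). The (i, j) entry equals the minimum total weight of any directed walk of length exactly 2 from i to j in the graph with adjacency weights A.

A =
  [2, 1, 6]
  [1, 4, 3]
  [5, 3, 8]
A^⊗2 =
  [2, 3, 4]
  [3, 2, 7]
  [4, 6, 6]

Each entry (A^⊗2)_ij equals the minimum over all length-2 walks i = v_0 → v_1 → … → v_2 = j of Σ_t A[v_t][v_{t+1}]. For example, for (i, j) = (0, 2) we minimise over 3 possible intermediate vertex sequences; the minimum is 4, attained along the walk 0 → 1 → 2.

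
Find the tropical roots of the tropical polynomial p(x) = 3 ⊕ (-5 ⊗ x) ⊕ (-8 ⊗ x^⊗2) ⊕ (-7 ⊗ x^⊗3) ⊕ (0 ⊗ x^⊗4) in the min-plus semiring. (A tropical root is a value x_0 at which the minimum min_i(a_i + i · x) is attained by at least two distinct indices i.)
Roots: {-7, -1, 3, 8}

Each tropical root is a break point of the lower envelope of the lines y = a_i + i · x (there are 5 lines, with slopes 0, 1, ..., 4). Only the lines that attain the minimum somewhere contribute to roots; other lines are dominated. Here the surviving (envelope) indices are i = 4, i = 3, i = 2, i = 1, i = 0.
Intersections between consecutive envelope lines give the roots: for adjacent envelope indices i < j the intersection is x = (a_i − a_j) / (j − i). Reading off the sorted break points: {-7, -1, 3, 8}.
Verification: at each break x_0, at least two indices attain the minimum of min_i(a_i + i · x_0).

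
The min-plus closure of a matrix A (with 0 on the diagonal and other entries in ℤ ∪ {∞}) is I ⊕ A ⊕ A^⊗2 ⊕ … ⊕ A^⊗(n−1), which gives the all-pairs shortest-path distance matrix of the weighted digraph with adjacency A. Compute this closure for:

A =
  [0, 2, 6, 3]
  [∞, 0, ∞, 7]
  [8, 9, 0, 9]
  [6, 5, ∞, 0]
Closure =
  [0, 2, 6, 3]
  [13, 0, 19, 7]
  [8, 9, 0, 9]
  [6, 5, 12, 0]

This is the Floyd-Warshall all-pairs shortest-path computation. For each intermediate vertex k = 0, 1, …, 3, update dist[i][j] ← min(dist[i][j], dist[i][k] + dist[k][j]). The final matrix gives, for each (i, j), the minimum total weight of any directed path from i to j (possibly empty when i = j).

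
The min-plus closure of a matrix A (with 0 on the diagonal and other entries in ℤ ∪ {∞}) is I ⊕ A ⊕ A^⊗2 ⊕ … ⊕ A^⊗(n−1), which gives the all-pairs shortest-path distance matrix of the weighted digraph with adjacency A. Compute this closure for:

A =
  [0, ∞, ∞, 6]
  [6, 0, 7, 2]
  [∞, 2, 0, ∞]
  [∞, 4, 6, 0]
Closure =
  [0, 10, 12, 6]
  [6, 0, 7, 2]
  [8, 2, 0, 4]
  [10, 4, 6, 0]

This is the Floyd-Warshall all-pairs shortest-path computation. For each intermediate vertex k = 0, 1, …, 3, update dist[i][j] ← min(dist[i][j], dist[i][k] + dist[k][j]). The final matrix gives, for each (i, j), the minimum total weight of any directed path from i to j (possibly empty when i = j).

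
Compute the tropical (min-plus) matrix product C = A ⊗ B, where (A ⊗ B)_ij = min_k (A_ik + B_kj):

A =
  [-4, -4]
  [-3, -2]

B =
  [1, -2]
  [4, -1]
A ⊗ B =
  [-3, -6]
  [-2, -5]

Apply the min-plus product entry-by-entry:
  C[0][0] = min over k of (A[0][0] + B[0][0] = -4 + 1 = -3, A[0][1] + B[1][0] = -4 + 4 = 0) = -3 (attained at k = 0)
  C[0][1] = min over k of (A[0][0] + B[0][1] = -4 + -2 = -6, A[0][1] + B[1][1] = -4 + -1 = -5) = -6 (attained at k = 0)
  C[1][0] = min over k of (A[1][0] + B[0][0] = -3 + 1 = -2, A[1][1] + B[1][0] = -2 + 4 = 2) = -2 (attained at k = 0)
  C[1][1] = min over k of (A[1][0] + B[0][1] = -3 + -2 = -5, A[1][1] + B[1][1] = -2 + -1 = -3) = -5 (attained at k = 0)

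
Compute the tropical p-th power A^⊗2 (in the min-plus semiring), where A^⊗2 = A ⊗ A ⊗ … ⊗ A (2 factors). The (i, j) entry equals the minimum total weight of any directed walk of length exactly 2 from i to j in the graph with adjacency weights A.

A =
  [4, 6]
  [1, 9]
A^⊗2 =
  [7, 10]
  [5, 7]

Each entry (A^⊗2)_ij equals the minimum over all length-2 walks i = v_0 → v_1 → … → v_2 = j of Σ_t A[v_t][v_{t+1}]. For example, for (i, j) = (0, 1) we minimise over 2 possible intermediate vertex sequences; the minimum is 10, attained along the walk 0 → 0 → 1.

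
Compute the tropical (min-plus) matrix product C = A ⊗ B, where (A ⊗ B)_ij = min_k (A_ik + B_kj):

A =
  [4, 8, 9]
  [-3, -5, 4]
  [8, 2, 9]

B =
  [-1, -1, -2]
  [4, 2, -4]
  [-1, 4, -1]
A ⊗ B =
  [3, 3, 2]
  [-4, -4, -9]
  [6, 4, -2]

Apply the min-plus product entry-by-entry:
  C[0][0] = min over k of (A[0][0] + B[0][0] = 4 + -1 = 3, A[0][1] + B[1][0] = 8 + 4 = 12, A[0][2] + B[2][0] = 9 + -1 = 8) = 3 (attained at k = 0)
  C[0][1] = min over k of (A[0][0] + B[0][1] = 4 + -1 = 3, A[0][1] + B[1][1] = 8 + 2 = 10, A[0][2] + B[2][1] = 9 + 4 = 13) = 3 (attained at k = 0)
  C[0][2] = min over k of (A[0][0] + B[0][2] = 4 + -2 = 2, A[0][1] + B[1][2] = 8 + -4 = 4, A[0][2] + B[2][2] = 9 + -1 = 8) = 2 (attained at k = 0)
  C[1][0] = min over k of (A[1][0] + B[0][0] = -3 + -1 = -4, A[1][1] + B[1][0] = -5 + 4 = -1, A[1][2] + B[2][0] = 4 + -1 = 3) = -4 (attained at k = 0)
  C[1][1] = min over k of (A[1][0] + B[0][1] = -3 + -1 = -4, A[1][1] + B[1][1] = -5 + 2 = -3, A[1][2] + B[2][1] = 4 + 4 = 8) = -4 (attained at k = 0)
  C[1][2] = min over k of (A[1][0] + B[0][2] = -3 + -2 = -5, A[1][1] + B[1][2] = -5 + -4 = -9, A[1][2] + B[2][2] = 4 + -1 = 3) = -9 (attained at k = 1)
  C[2][0] = min over k of (A[2][0] + B[0][0] = 8 + -1 = 7, A[2][1] + B[1][0] = 2 + 4 = 6, A[2][2] + B[2][0] = 9 + -1 = 8) = 6 (attained at k = 1)
  C[2][1] = min over k of (A[2][0] + B[0][1] = 8 + -1 = 7, A[2][1] + B[1][1] = 2 + 2 = 4, A[2][2] + B[2][1] = 9 + 4 = 13) = 4 (attained at k = 1)
  C[2][2] = min over k of (A[2][0] + B[0][2] = 8 + -2 = 6, A[2][1] + B[1][2] = 2 + -4 = -2, A[2][2] + B[2][2] = 9 + -1 = 8) = -2 (attained at k = 1)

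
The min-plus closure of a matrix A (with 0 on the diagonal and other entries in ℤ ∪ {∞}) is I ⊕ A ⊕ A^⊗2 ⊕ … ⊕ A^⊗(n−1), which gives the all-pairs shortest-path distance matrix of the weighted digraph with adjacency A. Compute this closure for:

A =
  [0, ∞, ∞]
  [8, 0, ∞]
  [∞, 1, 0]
Closure =
  [0, ∞, ∞]
  [8, 0, ∞]
  [9, 1, 0]

This is the Floyd-Warshall all-pairs shortest-path computation. For each intermediate vertex k = 0, 1, …, 2, update dist[i][j] ← min(dist[i][j], dist[i][k] + dist[k][j]). The final matrix gives, for each (i, j), the minimum total weight of any directed path from i to j (possibly empty when i = j).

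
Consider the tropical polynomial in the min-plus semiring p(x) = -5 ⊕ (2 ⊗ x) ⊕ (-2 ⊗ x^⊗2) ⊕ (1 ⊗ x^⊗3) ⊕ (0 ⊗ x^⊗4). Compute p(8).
p(8) = -5

A tropical monomial a ⊗ x^⊗i evaluates to a + i · x. Evaluating each term at x = 8:
  Term 0 contributes -5 + 0 · 8 = -5
  Term 1 contributes 2 + 1 · 8 = 10
  Term 2 contributes -2 + 2 · 8 = 14
  Term 3 contributes 1 + 3 · 8 = 25
  Term 4 contributes 0 + 4 · 8 = 32
p(8) = ⊕ of these = min[-5, 10, 14, 25, 32] = -5.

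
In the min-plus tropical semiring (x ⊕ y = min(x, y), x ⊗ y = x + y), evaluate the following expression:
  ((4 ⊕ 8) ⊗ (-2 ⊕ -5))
((4 ⊕ 8) ⊗ (-2 ⊕ -5)) = -1

Expand innermost to outermost. Recall ⊕ takes the minimum of its arguments and ⊗ takes their sum. Working out the expression ((4 ⊕ 8) ⊗ (-2 ⊕ -5)) gives -1.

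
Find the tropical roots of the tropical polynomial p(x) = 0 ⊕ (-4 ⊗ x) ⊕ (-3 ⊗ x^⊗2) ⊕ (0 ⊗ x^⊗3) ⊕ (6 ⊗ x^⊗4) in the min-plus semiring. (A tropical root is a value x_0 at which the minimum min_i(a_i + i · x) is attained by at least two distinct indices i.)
Roots: {-6, -3, -1, 4}

Each tropical root is a break point of the lower envelope of the lines y = a_i + i · x (there are 5 lines, with slopes 0, 1, ..., 4). Only the lines that attain the minimum somewhere contribute to roots; other lines are dominated. Here the surviving (envelope) indices are i = 4, i = 3, i = 2, i = 1, i = 0.
Intersections between consecutive envelope lines give the roots: for adjacent envelope indices i < j the intersection is x = (a_i − a_j) / (j − i). Reading off the sorted break points: {-6, -3, -1, 4}.
Verification: at each break x_0, at least two indices attain the minimum of min_i(a_i + i · x_0).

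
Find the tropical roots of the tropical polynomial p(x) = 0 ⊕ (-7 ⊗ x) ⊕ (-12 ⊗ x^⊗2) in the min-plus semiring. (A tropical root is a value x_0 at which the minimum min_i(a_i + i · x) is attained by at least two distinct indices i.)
Roots: {5, 7}

Each tropical root is a break point of the lower envelope of the lines y = a_i + i · x (there are 3 lines, with slopes 0, 1, ..., 2). Only the lines that attain the minimum somewhere contribute to roots; other lines are dominated. Here the surviving (envelope) indices are i = 2, i = 1, i = 0.
Intersections between consecutive envelope lines give the roots: for adjacent envelope indices i < j the intersection is x = (a_i − a_j) / (j − i). Reading off the sorted break points: {5, 7}.
Verification: at each break x_0, at least two indices attain the minimum of min_i(a_i + i · x_0).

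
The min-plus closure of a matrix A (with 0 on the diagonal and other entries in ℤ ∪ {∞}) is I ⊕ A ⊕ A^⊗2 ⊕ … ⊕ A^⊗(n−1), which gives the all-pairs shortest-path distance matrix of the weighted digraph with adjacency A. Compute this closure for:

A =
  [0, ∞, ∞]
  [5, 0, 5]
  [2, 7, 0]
Closure =
  [0, ∞, ∞]
  [5, 0, 5]
  [2, 7, 0]

This is the Floyd-Warshall all-pairs shortest-path computation. For each intermediate vertex k = 0, 1, …, 2, update dist[i][j] ← min(dist[i][j], dist[i][k] + dist[k][j]). The final matrix gives, for each (i, j), the minimum total weight of any directed path from i to j (possibly empty when i = j).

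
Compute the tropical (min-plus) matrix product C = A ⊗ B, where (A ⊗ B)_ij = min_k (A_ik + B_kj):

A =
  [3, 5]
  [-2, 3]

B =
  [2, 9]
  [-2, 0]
A ⊗ B =
  [3, 5]
  [0, 3]

Apply the min-plus product entry-by-entry:
  C[0][0] = min over k of (A[0][0] + B[0][0] = 3 + 2 = 5, A[0][1] + B[1][0] = 5 + -2 = 3) = 3 (attained at k = 1)
  C[0][1] = min over k of (A[0][0] + B[0][1] = 3 + 9 = 12, A[0][1] + B[1][1] = 5 + 0 = 5) = 5 (attained at k = 1)
  C[1][0] = min over k of (A[1][0] + B[0][0] = -2 + 2 = 0, A[1][1] + B[1][0] = 3 + -2 = 1) = 0 (attained at k = 0)
  C[1][1] = min over k of (A[1][0] + B[0][1] = -2 + 9 = 7, A[1][1] + B[1][1] = 3 + 0 = 3) = 3 (attained at k = 1)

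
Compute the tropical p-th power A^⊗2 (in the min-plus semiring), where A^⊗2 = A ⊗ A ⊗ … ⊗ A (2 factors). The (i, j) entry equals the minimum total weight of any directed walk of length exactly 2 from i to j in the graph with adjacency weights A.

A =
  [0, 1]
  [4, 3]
A^⊗2 =
  [0, 1]
  [4, 5]

Each entry (A^⊗2)_ij equals the minimum over all length-2 walks i = v_0 → v_1 → … → v_2 = j of Σ_t A[v_t][v_{t+1}]. For example, for (i, j) = (0, 1) we minimise over 2 possible intermediate vertex sequences; the minimum is 1, attained along the walk 0 → 0 → 1.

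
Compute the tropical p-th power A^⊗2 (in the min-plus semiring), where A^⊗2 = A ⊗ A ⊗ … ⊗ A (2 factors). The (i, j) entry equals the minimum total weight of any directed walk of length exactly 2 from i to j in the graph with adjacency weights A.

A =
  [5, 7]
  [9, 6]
A^⊗2 =
  [10, 12]
  [14, 12]

Each entry (A^⊗2)_ij equals the minimum over all length-2 walks i = v_0 → v_1 → … → v_2 = j of Σ_t A[v_t][v_{t+1}]. For example, for (i, j) = (0, 1) we minimise over 2 possible intermediate vertex sequences; the minimum is 12, attained along the walk 0 → 0 → 1.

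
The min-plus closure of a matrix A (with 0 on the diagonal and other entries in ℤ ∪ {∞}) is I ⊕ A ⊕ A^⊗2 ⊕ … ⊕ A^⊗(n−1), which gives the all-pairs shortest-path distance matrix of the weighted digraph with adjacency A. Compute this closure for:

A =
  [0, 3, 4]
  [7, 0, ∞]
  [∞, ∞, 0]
Closure =
  [0, 3, 4]
  [7, 0, 11]
  [∞, ∞, 0]

This is the Floyd-Warshall all-pairs shortest-path computation. For each intermediate vertex k = 0, 1, …, 2, update dist[i][j] ← min(dist[i][j], dist[i][k] + dist[k][j]). The final matrix gives, for each (i, j), the minimum total weight of any directed path from i to j (possibly empty when i = j).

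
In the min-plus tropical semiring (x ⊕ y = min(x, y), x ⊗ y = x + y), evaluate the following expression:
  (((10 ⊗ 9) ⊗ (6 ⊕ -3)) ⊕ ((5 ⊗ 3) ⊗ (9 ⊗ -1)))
(((10 ⊗ 9) ⊗ (6 ⊕ -3)) ⊕ ((5 ⊗ 3) ⊗ (9 ⊗ -1))) = 16

Expand innermost to outermost. Recall ⊕ takes the minimum of its arguments and ⊗ takes their sum. Working out the expression (((10 ⊗ 9) ⊗ (6 ⊕ -3)) ⊕ ((5 ⊗ 3) ⊗ (9 ⊗ -1))) gives 16.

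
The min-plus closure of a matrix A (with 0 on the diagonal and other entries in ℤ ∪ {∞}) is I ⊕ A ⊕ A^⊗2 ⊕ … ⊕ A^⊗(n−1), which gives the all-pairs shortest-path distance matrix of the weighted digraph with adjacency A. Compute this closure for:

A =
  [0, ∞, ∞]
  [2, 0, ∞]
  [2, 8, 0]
Closure =
  [0, ∞, ∞]
  [2, 0, ∞]
  [2, 8, 0]

This is the Floyd-Warshall all-pairs shortest-path computation. For each intermediate vertex k = 0, 1, …, 2, update dist[i][j] ← min(dist[i][j], dist[i][k] + dist[k][j]). The final matrix gives, for each (i, j), the minimum total weight of any directed path from i to j (possibly empty when i = j).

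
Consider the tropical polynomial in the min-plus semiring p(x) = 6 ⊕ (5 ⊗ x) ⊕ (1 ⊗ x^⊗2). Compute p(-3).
p(-3) = -5

A tropical monomial a ⊗ x^⊗i evaluates to a + i · x. Evaluating each term at x = -3:
  Term 0 contributes 6 + 0 · -3 = 6
  Term 1 contributes 5 + 1 · -3 = 2
  Term 2 contributes 1 + 2 · -3 = -5
p(-3) = ⊕ of these = min[6, 2, -5] = -5.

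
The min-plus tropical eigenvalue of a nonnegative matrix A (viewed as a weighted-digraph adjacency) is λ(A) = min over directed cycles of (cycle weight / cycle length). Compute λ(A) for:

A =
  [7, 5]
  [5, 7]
λ(A) = 5

Enumerate directed cycles and compute their means (weight / length). Sample:
  cycle 0 → 0: weight = 7, length = 1, mean = 7/1 ≈ 7.000
  cycle 1 → 1: weight = 7, length = 1, mean = 7/1 ≈ 7.000
  cycle 0 → 1 → 0: weight = 10, length = 2, mean = 10/2 ≈ 5.000
  cycle 1 → 0 → 1: weight = 10, length = 2, mean = 10/2 ≈ 5.000
Minimum mean = 5.000, attained e.g. along the cycle 0 → 1 → 0 with weight 10 and length 2. So λ(A) = 10/2 = 5.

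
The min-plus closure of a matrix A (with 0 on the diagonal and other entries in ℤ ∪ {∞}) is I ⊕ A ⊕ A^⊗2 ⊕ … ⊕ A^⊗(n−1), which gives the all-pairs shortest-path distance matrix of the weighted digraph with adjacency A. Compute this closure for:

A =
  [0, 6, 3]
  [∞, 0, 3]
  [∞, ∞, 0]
Closure =
  [0, 6, 3]
  [∞, 0, 3]
  [∞, ∞, 0]

This is the Floyd-Warshall all-pairs shortest-path computation. For each intermediate vertex k = 0, 1, …, 2, update dist[i][j] ← min(dist[i][j], dist[i][k] + dist[k][j]). The final matrix gives, for each (i, j), the minimum total weight of any directed path from i to j (possibly empty when i = j).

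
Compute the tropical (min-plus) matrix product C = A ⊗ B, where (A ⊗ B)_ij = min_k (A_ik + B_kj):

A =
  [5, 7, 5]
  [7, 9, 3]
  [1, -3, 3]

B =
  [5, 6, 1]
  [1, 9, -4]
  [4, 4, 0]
A ⊗ B =
  [8, 9, 3]
  [7, 7, 3]
  [-2, 6, -7]

Apply the min-plus product entry-by-entry:
  C[0][0] = min over k of (A[0][0] + B[0][0] = 5 + 5 = 10, A[0][1] + B[1][0] = 7 + 1 = 8, A[0][2] + B[2][0] = 5 + 4 = 9) = 8 (attained at k = 1)
  C[0][1] = min over k of (A[0][0] + B[0][1] = 5 + 6 = 11, A[0][1] + B[1][1] = 7 + 9 = 16, A[0][2] + B[2][1] = 5 + 4 = 9) = 9 (attained at k = 2)
  C[0][2] = min over k of (A[0][0] + B[0][2] = 5 + 1 = 6, A[0][1] + B[1][2] = 7 + -4 = 3, A[0][2] + B[2][2] = 5 + 0 = 5) = 3 (attained at k = 1)
  C[1][0] = min over k of (A[1][0] + B[0][0] = 7 + 5 = 12, A[1][1] + B[1][0] = 9 + 1 = 10, A[1][2] + B[2][0] = 3 + 4 = 7) = 7 (attained at k = 2)
  C[1][1] = min over k of (A[1][0] + B[0][1] = 7 + 6 = 13, A[1][1] + B[1][1] = 9 + 9 = 18, A[1][2] + B[2][1] = 3 + 4 = 7) = 7 (attained at k = 2)
  C[1][2] = min over k of (A[1][0] + B[0][2] = 7 + 1 = 8, A[1][1] + B[1][2] = 9 + -4 = 5, A[1][2] + B[2][2] = 3 + 0 = 3) = 3 (attained at k = 2)
  C[2][0] = min over k of (A[2][0] + B[0][0] = 1 + 5 = 6, A[2][1] + B[1][0] = -3 + 1 = -2, A[2][2] + B[2][0] = 3 + 4 = 7) = -2 (attained at k = 1)
  C[2][1] = min over k of (A[2][0] + B[0][1] = 1 + 6 = 7, A[2][1] + B[1][1] = -3 + 9 = 6, A[2][2] + B[2][1] = 3 + 4 = 7) = 6 (attained at k = 1)
  C[2][2] = min over k of (A[2][0] + B[0][2] = 1 + 1 = 2, A[2][1] + B[1][2] = -3 + -4 = -7, A[2][2] + B[2][2] = 3 + 0 = 3) = -7 (attained at k = 1)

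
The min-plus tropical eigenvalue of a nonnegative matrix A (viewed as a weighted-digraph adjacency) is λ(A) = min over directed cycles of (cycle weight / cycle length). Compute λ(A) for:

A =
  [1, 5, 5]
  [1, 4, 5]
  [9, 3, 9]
λ(A) = 1

Enumerate directed cycles and compute their means (weight / length). Sample:
  cycle 0 → 0: weight = 1, length = 1, mean = 1/1 ≈ 1.000
  cycle 1 → 1: weight = 4, length = 1, mean = 4/1 ≈ 4.000
  cycle 2 → 2: weight = 9, length = 1, mean = 9/1 ≈ 9.000
  cycle 0 → 1 → 0: weight = 6, length = 2, mean = 6/2 ≈ 3.000
  cycle 0 → 2 → 0: weight = 14, length = 2, mean = 14/2 ≈ 7.000
  cycle 1 → 0 → 1: weight = 6, length = 2, mean = 6/2 ≈ 3.000
Minimum mean = 1.000, attained e.g. along the cycle 0 → 0 with weight 1 and length 1. So λ(A) = 1/1 = 1.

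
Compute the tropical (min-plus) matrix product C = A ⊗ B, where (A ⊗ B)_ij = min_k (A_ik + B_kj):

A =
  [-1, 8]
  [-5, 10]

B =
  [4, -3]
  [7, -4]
A ⊗ B =
  [3, -4]
  [-1, -8]

Apply the min-plus product entry-by-entry:
  C[0][0] = min over k of (A[0][0] + B[0][0] = -1 + 4 = 3, A[0][1] + B[1][0] = 8 + 7 = 15) = 3 (attained at k = 0)
  C[0][1] = min over k of (A[0][0] + B[0][1] = -1 + -3 = -4, A[0][1] + B[1][1] = 8 + -4 = 4) = -4 (attained at k = 0)
  C[1][0] = min over k of (A[1][0] + B[0][0] = -5 + 4 = -1, A[1][1] + B[1][0] = 10 + 7 = 17) = -1 (attained at k = 0)
  C[1][1] = min over k of (A[1][0] + B[0][1] = -5 + -3 = -8, A[1][1] + B[1][1] = 10 + -4 = 6) = -8 (attained at k = 0)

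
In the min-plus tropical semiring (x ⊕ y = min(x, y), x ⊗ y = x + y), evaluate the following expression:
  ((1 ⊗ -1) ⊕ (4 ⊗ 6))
((1 ⊗ -1) ⊕ (4 ⊗ 6)) = 0

Expand innermost to outermost. Recall ⊕ takes the minimum of its arguments and ⊗ takes their sum. Working out the expression ((1 ⊗ -1) ⊕ (4 ⊗ 6)) gives 0.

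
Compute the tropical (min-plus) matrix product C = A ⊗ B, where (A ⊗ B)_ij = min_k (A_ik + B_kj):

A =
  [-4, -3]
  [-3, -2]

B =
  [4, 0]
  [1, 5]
A ⊗ B =
  [-2, -4]
  [-1, -3]

Apply the min-plus product entry-by-entry:
  C[0][0] = min over k of (A[0][0] + B[0][0] = -4 + 4 = 0, A[0][1] + B[1][0] = -3 + 1 = -2) = -2 (attained at k = 1)
  C[0][1] = min over k of (A[0][0] + B[0][1] = -4 + 0 = -4, A[0][1] + B[1][1] = -3 + 5 = 2) = -4 (attained at k = 0)
  C[1][0] = min over k of (A[1][0] + B[0][0] = -3 + 4 = 1, A[1][1] + B[1][0] = -2 + 1 = -1) = -1 (attained at k = 1)
  C[1][1] = min over k of (A[1][0] + B[0][1] = -3 + 0 = -3, A[1][1] + B[1][1] = -2 + 5 = 3) = -3 (attained at k = 0)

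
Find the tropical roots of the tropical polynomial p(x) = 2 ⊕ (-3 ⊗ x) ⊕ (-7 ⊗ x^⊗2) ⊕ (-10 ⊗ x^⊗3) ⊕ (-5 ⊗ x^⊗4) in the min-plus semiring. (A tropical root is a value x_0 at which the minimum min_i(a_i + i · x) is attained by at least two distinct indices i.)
Roots: {-5, 3, 4, 5}

Each tropical root is a break point of the lower envelope of the lines y = a_i + i · x (there are 5 lines, with slopes 0, 1, ..., 4). Only the lines that attain the minimum somewhere contribute to roots; other lines are dominated. Here the surviving (envelope) indices are i = 4, i = 3, i = 2, i = 1, i = 0.
Intersections between consecutive envelope lines give the roots: for adjacent envelope indices i < j the intersection is x = (a_i − a_j) / (j − i). Reading off the sorted break points: {-5, 3, 4, 5}.
Verification: at each break x_0, at least two indices attain the minimum of min_i(a_i + i · x_0).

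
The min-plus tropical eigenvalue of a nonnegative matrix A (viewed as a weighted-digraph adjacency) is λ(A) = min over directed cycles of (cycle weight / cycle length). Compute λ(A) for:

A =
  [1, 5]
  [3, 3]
λ(A) = 1

Enumerate directed cycles and compute their means (weight / length). Sample:
  cycle 0 → 0: weight = 1, length = 1, mean = 1/1 ≈ 1.000
  cycle 1 → 1: weight = 3, length = 1, mean = 3/1 ≈ 3.000
  cycle 0 → 1 → 0: weight = 8, length = 2, mean = 8/2 ≈ 4.000
  cycle 1 → 0 → 1: weight = 8, length = 2, mean = 8/2 ≈ 4.000
Minimum mean = 1.000, attained e.g. along the cycle 0 → 0 with weight 1 and length 1. So λ(A) = 1/1 = 1.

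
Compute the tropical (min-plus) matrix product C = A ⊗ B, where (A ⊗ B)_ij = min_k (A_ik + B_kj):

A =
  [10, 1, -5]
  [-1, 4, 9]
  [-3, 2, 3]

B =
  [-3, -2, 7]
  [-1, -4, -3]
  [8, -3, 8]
A ⊗ B =
  [0, -8, -2]
  [-4, -3, 1]
  [-6, -5, -1]

Apply the min-plus product entry-by-entry:
  C[0][0] = min over k of (A[0][0] + B[0][0] = 10 + -3 = 7, A[0][1] + B[1][0] = 1 + -1 = 0, A[0][2] + B[2][0] = -5 + 8 = 3) = 0 (attained at k = 1)
  C[0][1] = min over k of (A[0][0] + B[0][1] = 10 + -2 = 8, A[0][1] + B[1][1] = 1 + -4 = -3, A[0][2] + B[2][1] = -5 + -3 = -8) = -8 (attained at k = 2)
  C[0][2] = min over k of (A[0][0] + B[0][2] = 10 + 7 = 17, A[0][1] + B[1][2] = 1 + -3 = -2, A[0][2] + B[2][2] = -5 + 8 = 3) = -2 (attained at k = 1)
  C[1][0] = min over k of (A[1][0] + B[0][0] = -1 + -3 = -4, A[1][1] + B[1][0] = 4 + -1 = 3, A[1][2] + B[2][0] = 9 + 8 = 17) = -4 (attained at k = 0)
  C[1][1] = min over k of (A[1][0] + B[0][1] = -1 + -2 = -3, A[1][1] + B[1][1] = 4 + -4 = 0, A[1][2] + B[2][1] = 9 + -3 = 6) = -3 (attained at k = 0)
  C[1][2] = min over k of (A[1][0] + B[0][2] = -1 + 7 = 6, A[1][1] + B[1][2] = 4 + -3 = 1, A[1][2] + B[2][2] = 9 + 8 = 17) = 1 (attained at k = 1)
  C[2][0] = min over k of (A[2][0] + B[0][0] = -3 + -3 = -6, A[2][1] + B[1][0] = 2 + -1 = 1, A[2][2] + B[2][0] = 3 + 8 = 11) = -6 (attained at k = 0)
  C[2][1] = min over k of (A[2][0] + B[0][1] = -3 + -2 = -5, A[2][1] + B[1][1] = 2 + -4 = -2, A[2][2] + B[2][1] = 3 + -3 = 0) = -5 (attained at k = 0)
  C[2][2] = min over k of (A[2][0] + B[0][2] = -3 + 7 = 4, A[2][1] + B[1][2] = 2 + -3 = -1, A[2][2] + B[2][2] = 3 + 8 = 11) = -1 (attained at k = 1)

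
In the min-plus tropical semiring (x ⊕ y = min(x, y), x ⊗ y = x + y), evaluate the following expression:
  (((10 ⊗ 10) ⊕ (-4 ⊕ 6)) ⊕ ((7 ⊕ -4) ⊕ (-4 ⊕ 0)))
(((10 ⊗ 10) ⊕ (-4 ⊕ 6)) ⊕ ((7 ⊕ -4) ⊕ (-4 ⊕ 0))) = -4

Expand innermost to outermost. Recall ⊕ takes the minimum of its arguments and ⊗ takes their sum. Working out the expression (((10 ⊗ 10) ⊕ (-4 ⊕ 6)) ⊕ ((7 ⊕ -4) ⊕ (-4 ⊕ 0))) gives -4.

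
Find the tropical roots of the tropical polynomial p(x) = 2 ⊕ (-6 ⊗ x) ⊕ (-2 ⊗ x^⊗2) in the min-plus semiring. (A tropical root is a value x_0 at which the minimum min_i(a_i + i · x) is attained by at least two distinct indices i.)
Roots: {-4, 8}

Each tropical root is a break point of the lower envelope of the lines y = a_i + i · x (there are 3 lines, with slopes 0, 1, ..., 2). Only the lines that attain the minimum somewhere contribute to roots; other lines are dominated. Here the surviving (envelope) indices are i = 2, i = 1, i = 0.
Intersections between consecutive envelope lines give the roots: for adjacent envelope indices i < j the intersection is x = (a_i − a_j) / (j − i). Reading off the sorted break points: {-4, 8}.
Verification: at each break x_0, at least two indices attain the minimum of min_i(a_i + i · x_0).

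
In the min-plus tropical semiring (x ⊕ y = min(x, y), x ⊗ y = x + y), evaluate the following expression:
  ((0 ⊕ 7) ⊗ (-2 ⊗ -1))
((0 ⊕ 7) ⊗ (-2 ⊗ -1)) = -3

Expand innermost to outermost. Recall ⊕ takes the minimum of its arguments and ⊗ takes their sum. Working out the expression ((0 ⊕ 7) ⊗ (-2 ⊗ -1)) gives -3.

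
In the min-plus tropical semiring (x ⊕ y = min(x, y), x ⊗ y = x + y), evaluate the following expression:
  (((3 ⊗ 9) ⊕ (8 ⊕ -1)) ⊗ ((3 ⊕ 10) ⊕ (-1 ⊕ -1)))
(((3 ⊗ 9) ⊕ (8 ⊕ -1)) ⊗ ((3 ⊕ 10) ⊕ (-1 ⊕ -1))) = -2

Expand innermost to outermost. Recall ⊕ takes the minimum of its arguments and ⊗ takes their sum. Working out the expression (((3 ⊗ 9) ⊕ (8 ⊕ -1)) ⊗ ((3 ⊕ 10) ⊕ (-1 ⊕ -1))) gives -2.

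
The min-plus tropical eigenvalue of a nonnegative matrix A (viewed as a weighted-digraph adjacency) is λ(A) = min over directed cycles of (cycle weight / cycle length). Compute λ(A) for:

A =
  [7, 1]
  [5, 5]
λ(A) = 3

Enumerate directed cycles and compute their means (weight / length). Sample:
  cycle 0 → 0: weight = 7, length = 1, mean = 7/1 ≈ 7.000
  cycle 1 → 1: weight = 5, length = 1, mean = 5/1 ≈ 5.000
  cycle 0 → 1 → 0: weight = 6, length = 2, mean = 6/2 ≈ 3.000
  cycle 1 → 0 → 1: weight = 6, length = 2, mean = 6/2 ≈ 3.000
Minimum mean = 3.000, attained e.g. along the cycle 0 → 1 → 0 with weight 6 and length 2. So λ(A) = 6/2 = 3.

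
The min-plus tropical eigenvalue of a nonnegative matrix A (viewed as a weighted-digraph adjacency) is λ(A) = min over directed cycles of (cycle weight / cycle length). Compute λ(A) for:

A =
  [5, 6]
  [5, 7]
λ(A) = 5

Enumerate directed cycles and compute their means (weight / length). Sample:
  cycle 0 → 0: weight = 5, length = 1, mean = 5/1 ≈ 5.000
  cycle 1 → 1: weight = 7, length = 1, mean = 7/1 ≈ 7.000
  cycle 0 → 1 → 0: weight = 11, length = 2, mean = 11/2 ≈ 5.500
  cycle 1 → 0 → 1: weight = 11, length = 2, mean = 11/2 ≈ 5.500
Minimum mean = 5.000, attained e.g. along the cycle 0 → 0 with weight 5 and length 1. So λ(A) = 5/1 = 5.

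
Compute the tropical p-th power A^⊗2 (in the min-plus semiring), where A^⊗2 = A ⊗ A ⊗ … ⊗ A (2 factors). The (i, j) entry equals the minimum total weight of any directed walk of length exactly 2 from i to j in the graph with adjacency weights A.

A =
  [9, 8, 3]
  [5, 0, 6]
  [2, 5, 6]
A^⊗2 =
  [5, 8, 9]
  [5, 0, 6]
  [8, 5, 5]

Each entry (A^⊗2)_ij equals the minimum over all length-2 walks i = v_0 → v_1 → … → v_2 = j of Σ_t A[v_t][v_{t+1}]. For example, for (i, j) = (0, 2) we minimise over 3 possible intermediate vertex sequences; the minimum is 9, attained along the walk 0 → 2 → 2.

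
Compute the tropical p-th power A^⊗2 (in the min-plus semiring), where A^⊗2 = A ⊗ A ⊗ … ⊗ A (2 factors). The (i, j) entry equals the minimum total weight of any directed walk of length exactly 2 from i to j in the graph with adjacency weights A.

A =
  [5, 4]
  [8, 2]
A^⊗2 =
  [10, 6]
  [10, 4]

Each entry (A^⊗2)_ij equals the minimum over all length-2 walks i = v_0 → v_1 → … → v_2 = j of Σ_t A[v_t][v_{t+1}]. For example, for (i, j) = (0, 1) we minimise over 2 possible intermediate vertex sequences; the minimum is 6, attained along the walk 0 → 1 → 1.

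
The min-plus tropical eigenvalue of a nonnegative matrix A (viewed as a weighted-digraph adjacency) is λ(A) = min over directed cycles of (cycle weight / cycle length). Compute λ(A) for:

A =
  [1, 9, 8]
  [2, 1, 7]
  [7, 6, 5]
λ(A) = 1

Enumerate directed cycles and compute their means (weight / length). Sample:
  cycle 0 → 0: weight = 1, length = 1, mean = 1/1 ≈ 1.000
  cycle 1 → 1: weight = 1, length = 1, mean = 1/1 ≈ 1.000
  cycle 2 → 2: weight = 5, length = 1, mean = 5/1 ≈ 5.000
  cycle 0 → 1 → 0: weight = 11, length = 2, mean = 11/2 ≈ 5.500
  cycle 0 → 2 → 0: weight = 15, length = 2, mean = 15/2 ≈ 7.500
  cycle 1 → 0 → 1: weight = 11, length = 2, mean = 11/2 ≈ 5.500
Minimum mean = 1.000, attained e.g. along the cycle 0 → 0 with weight 1 and length 1. So λ(A) = 1/1 = 1.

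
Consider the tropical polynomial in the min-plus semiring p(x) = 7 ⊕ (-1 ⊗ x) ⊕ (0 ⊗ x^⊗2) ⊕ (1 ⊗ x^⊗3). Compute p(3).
p(3) = 2

A tropical monomial a ⊗ x^⊗i evaluates to a + i · x. Evaluating each term at x = 3:
  Term 0 contributes 7 + 0 · 3 = 7
  Term 1 contributes -1 + 1 · 3 = 2
  Term 2 contributes 0 + 2 · 3 = 6
  Term 3 contributes 1 + 3 · 3 = 10
p(3) = ⊕ of these = min[7, 2, 6, 10] = 2.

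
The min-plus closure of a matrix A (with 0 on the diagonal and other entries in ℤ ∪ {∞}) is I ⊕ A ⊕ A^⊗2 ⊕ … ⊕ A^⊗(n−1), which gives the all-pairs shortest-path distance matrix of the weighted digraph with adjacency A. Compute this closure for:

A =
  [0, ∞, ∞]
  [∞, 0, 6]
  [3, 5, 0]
Closure =
  [0, ∞, ∞]
  [9, 0, 6]
  [3, 5, 0]

This is the Floyd-Warshall all-pairs shortest-path computation. For each intermediate vertex k = 0, 1, …, 2, update dist[i][j] ← min(dist[i][j], dist[i][k] + dist[k][j]). The final matrix gives, for each (i, j), the minimum total weight of any directed path from i to j (possibly empty when i = j).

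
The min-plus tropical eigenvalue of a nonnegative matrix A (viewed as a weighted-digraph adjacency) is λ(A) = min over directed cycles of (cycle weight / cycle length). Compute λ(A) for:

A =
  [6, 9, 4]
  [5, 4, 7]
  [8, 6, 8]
λ(A) = 4

Enumerate directed cycles and compute their means (weight / length). Sample:
  cycle 0 → 0: weight = 6, length = 1, mean = 6/1 ≈ 6.000
  cycle 1 → 1: weight = 4, length = 1, mean = 4/1 ≈ 4.000
  cycle 2 → 2: weight = 8, length = 1, mean = 8/1 ≈ 8.000
  cycle 0 → 1 → 0: weight = 14, length = 2, mean = 14/2 ≈ 7.000
  cycle 0 → 2 → 0: weight = 12, length = 2, mean = 12/2 ≈ 6.000
  cycle 1 → 0 → 1: weight = 14, length = 2, mean = 14/2 ≈ 7.000
Minimum mean = 4.000, attained e.g. along the cycle 1 → 1 with weight 4 and length 1. So λ(A) = 4/1 = 4.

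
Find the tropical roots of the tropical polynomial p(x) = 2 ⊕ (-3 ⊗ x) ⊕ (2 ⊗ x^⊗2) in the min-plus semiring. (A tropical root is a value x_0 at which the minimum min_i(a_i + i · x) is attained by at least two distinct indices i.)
Roots: {-5, 5}

Each tropical root is a break point of the lower envelope of the lines y = a_i + i · x (there are 3 lines, with slopes 0, 1, ..., 2). Only the lines that attain the minimum somewhere contribute to roots; other lines are dominated. Here the surviving (envelope) indices are i = 2, i = 1, i = 0.
Intersections between consecutive envelope lines give the roots: for adjacent envelope indices i < j the intersection is x = (a_i − a_j) / (j − i). Reading off the sorted break points: {-5, 5}.
Verification: at each break x_0, at least two indices attain the minimum of min_i(a_i + i · x_0).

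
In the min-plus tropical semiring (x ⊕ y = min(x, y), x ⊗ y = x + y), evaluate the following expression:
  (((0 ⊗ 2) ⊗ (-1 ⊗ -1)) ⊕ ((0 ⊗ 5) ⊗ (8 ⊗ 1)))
(((0 ⊗ 2) ⊗ (-1 ⊗ -1)) ⊕ ((0 ⊗ 5) ⊗ (8 ⊗ 1))) = 0

Expand innermost to outermost. Recall ⊕ takes the minimum of its arguments and ⊗ takes their sum. Working out the expression (((0 ⊗ 2) ⊗ (-1 ⊗ -1)) ⊕ ((0 ⊗ 5) ⊗ (8 ⊗ 1))) gives 0.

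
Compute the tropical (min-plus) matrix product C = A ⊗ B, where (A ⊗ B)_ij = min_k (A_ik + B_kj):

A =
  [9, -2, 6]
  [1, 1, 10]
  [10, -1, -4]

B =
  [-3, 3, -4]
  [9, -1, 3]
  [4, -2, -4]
A ⊗ B =
  [6, -3, 1]
  [-2, 0, -3]
  [0, -6, -8]

Apply the min-plus product entry-by-entry:
  C[0][0] = min over k of (A[0][0] + B[0][0] = 9 + -3 = 6, A[0][1] + B[1][0] = -2 + 9 = 7, A[0][2] + B[2][0] = 6 + 4 = 10) = 6 (attained at k = 0)
  C[0][1] = min over k of (A[0][0] + B[0][1] = 9 + 3 = 12, A[0][1] + B[1][1] = -2 + -1 = -3, A[0][2] + B[2][1] = 6 + -2 = 4) = -3 (attained at k = 1)
  C[0][2] = min over k of (A[0][0] + B[0][2] = 9 + -4 = 5, A[0][1] + B[1][2] = -2 + 3 = 1, A[0][2] + B[2][2] = 6 + -4 = 2) = 1 (attained at k = 1)
  C[1][0] = min over k of (A[1][0] + B[0][0] = 1 + -3 = -2, A[1][1] + B[1][0] = 1 + 9 = 10, A[1][2] + B[2][0] = 10 + 4 = 14) = -2 (attained at k = 0)
  C[1][1] = min over k of (A[1][0] + B[0][1] = 1 + 3 = 4, A[1][1] + B[1][1] = 1 + -1 = 0, A[1][2] + B[2][1] = 10 + -2 = 8) = 0 (attained at k = 1)
  C[1][2] = min over k of (A[1][0] + B[0][2] = 1 + -4 = -3, A[1][1] + B[1][2] = 1 + 3 = 4, A[1][2] + B[2][2] = 10 + -4 = 6) = -3 (attained at k = 0)
  C[2][0] = min over k of (A[2][0] + B[0][0] = 10 + -3 = 7, A[2][1] + B[1][0] = -1 + 9 = 8, A[2][2] + B[2][0] = -4 + 4 = 0) = 0 (attained at k = 2)
  C[2][1] = min over k of (A[2][0] + B[0][1] = 10 + 3 = 13, A[2][1] + B[1][1] = -1 + -1 = -2, A[2][2] + B[2][1] = -4 + -2 = -6) = -6 (attained at k = 2)
  C[2][2] = min over k of (A[2][0] + B[0][2] = 10 + -4 = 6, A[2][1] + B[1][2] = -1 + 3 = 2, A[2][2] + B[2][2] = -4 + -4 = -8) = -8 (attained at k = 2)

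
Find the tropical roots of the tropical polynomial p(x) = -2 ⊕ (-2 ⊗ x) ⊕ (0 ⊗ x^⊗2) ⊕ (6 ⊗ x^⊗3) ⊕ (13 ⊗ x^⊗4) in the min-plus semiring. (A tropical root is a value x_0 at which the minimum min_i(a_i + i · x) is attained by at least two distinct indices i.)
Roots: {-7, -6, -2, 0}

Each tropical root is a break point of the lower envelope of the lines y = a_i + i · x (there are 5 lines, with slopes 0, 1, ..., 4). Only the lines that attain the minimum somewhere contribute to roots; other lines are dominated. Here the surviving (envelope) indices are i = 4, i = 3, i = 2, i = 1, i = 0.
Intersections between consecutive envelope lines give the roots: for adjacent envelope indices i < j the intersection is x = (a_i − a_j) / (j − i). Reading off the sorted break points: {-7, -6, -2, 0}.
Verification: at each break x_0, at least two indices attain the minimum of min_i(a_i + i · x_0).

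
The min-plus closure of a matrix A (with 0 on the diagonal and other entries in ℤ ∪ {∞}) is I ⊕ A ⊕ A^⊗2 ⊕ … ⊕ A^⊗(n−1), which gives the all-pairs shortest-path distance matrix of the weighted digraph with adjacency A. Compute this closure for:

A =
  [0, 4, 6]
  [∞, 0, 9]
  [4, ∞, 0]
Closure =
  [0, 4, 6]
  [13, 0, 9]
  [4, 8, 0]

This is the Floyd-Warshall all-pairs shortest-path computation. For each intermediate vertex k = 0, 1, …, 2, update dist[i][j] ← min(dist[i][j], dist[i][k] + dist[k][j]). The final matrix gives, for each (i, j), the minimum total weight of any directed path from i to j (possibly empty when i = j).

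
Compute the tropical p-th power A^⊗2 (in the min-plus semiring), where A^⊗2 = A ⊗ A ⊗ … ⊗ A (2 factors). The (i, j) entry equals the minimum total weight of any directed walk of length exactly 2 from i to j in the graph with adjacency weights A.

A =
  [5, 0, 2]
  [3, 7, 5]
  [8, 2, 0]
A^⊗2 =
  [3, 4, 2]
  [8, 3, 5]
  [5, 2, 0]

Each entry (A^⊗2)_ij equals the minimum over all length-2 walks i = v_0 → v_1 → … → v_2 = j of Σ_t A[v_t][v_{t+1}]. For example, for (i, j) = (0, 2) we minimise over 3 possible intermediate vertex sequences; the minimum is 2, attained along the walk 0 → 2 → 2.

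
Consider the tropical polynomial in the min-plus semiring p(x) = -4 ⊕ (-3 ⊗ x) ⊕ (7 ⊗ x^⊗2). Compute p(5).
p(5) = -4

A tropical monomial a ⊗ x^⊗i evaluates to a + i · x. Evaluating each term at x = 5:
  Term 0 contributes -4 + 0 · 5 = -4
  Term 1 contributes -3 + 1 · 5 = 2
  Term 2 contributes 7 + 2 · 5 = 17
p(5) = ⊕ of these = min[-4, 2, 17] = -4.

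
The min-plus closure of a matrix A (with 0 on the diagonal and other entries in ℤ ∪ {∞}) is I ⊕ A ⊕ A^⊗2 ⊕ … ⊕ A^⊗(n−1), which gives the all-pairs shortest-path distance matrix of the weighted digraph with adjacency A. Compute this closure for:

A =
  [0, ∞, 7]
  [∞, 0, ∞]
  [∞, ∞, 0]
Closure =
  [0, ∞, 7]
  [∞, 0, ∞]
  [∞, ∞, 0]

This is the Floyd-Warshall all-pairs shortest-path computation. For each intermediate vertex k = 0, 1, …, 2, update dist[i][j] ← min(dist[i][j], dist[i][k] + dist[k][j]). The final matrix gives, for each (i, j), the minimum total weight of any directed path from i to j (possibly empty when i = j).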